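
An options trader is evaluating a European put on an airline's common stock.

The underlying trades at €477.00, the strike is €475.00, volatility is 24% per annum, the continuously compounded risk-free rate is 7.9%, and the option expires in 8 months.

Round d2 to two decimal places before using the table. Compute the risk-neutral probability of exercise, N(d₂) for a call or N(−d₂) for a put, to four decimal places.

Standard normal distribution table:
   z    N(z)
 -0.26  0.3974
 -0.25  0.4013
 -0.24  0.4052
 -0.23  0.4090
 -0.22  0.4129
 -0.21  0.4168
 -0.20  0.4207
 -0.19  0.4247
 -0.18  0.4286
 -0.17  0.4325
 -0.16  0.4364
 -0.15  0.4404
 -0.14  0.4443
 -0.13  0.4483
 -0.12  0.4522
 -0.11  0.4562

T = 0.6667;  σ√T = 0.1960
d₁ = [ln(477/475) + (0.079 + ½·0.24²)·0.6667] / (σ√T) = (0.0042 + 0.0719) / 0.1960 = 0.3882 ≈ 0.39
d₂ = 0.3882 − 0.1960 = 0.1922 ≈ 0.19
Risk-neutral Pr[S_T < K] = N(−d₂) = N(-0.19) = 0.4247

0.4247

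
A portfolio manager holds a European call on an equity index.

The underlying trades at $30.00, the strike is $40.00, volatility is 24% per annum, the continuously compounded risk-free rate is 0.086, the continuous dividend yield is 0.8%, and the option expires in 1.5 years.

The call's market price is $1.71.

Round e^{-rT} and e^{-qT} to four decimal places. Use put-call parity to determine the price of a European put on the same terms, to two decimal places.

$7.23

exp(−qT) = exp(−0.008·1.5) = 0.9881;  exp(−rT) = exp(−0.086·1.5) = 0.8790
Put-call parity: C − P = S·e^(−qT) − K·e^(−rT) = 30·0.9881 − 40·0.8790 = 29.6430 − 35.1600 = -5.5170
P = C − (C − P) = 1.71 − (-5.5170) = 7.2270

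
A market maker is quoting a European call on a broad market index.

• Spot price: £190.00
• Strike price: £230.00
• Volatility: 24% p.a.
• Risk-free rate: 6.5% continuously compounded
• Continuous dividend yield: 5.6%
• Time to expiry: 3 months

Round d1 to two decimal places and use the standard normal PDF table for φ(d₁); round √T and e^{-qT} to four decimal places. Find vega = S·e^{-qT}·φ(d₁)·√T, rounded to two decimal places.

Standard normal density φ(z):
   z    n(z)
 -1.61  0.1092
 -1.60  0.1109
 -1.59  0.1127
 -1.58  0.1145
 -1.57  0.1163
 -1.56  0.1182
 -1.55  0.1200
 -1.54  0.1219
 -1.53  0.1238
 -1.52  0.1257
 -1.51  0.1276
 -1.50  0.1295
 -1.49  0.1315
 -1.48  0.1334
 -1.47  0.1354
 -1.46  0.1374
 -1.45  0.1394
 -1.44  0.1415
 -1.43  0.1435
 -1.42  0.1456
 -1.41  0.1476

σ√T = 0.24·√0.25 = 0.1200
d₁ = [ln(190/230) + (0.065 − 0.056 + 0.24²/2)·0.25] / 0.1200 = [-0.1911 + 0.0095] / 0.1200 = -1.5134 → -1.51
√T = √0.25 = 0.5000
φ(d₁) = φ(-1.51) = 0.1276
e^(−qT) = e^(−0.056·0.25) = 0.9861
vega = S·e^(−qT)·φ(d₁)·√T = 190·0.9861·0.1276·0.5000 = 11.9535

11.95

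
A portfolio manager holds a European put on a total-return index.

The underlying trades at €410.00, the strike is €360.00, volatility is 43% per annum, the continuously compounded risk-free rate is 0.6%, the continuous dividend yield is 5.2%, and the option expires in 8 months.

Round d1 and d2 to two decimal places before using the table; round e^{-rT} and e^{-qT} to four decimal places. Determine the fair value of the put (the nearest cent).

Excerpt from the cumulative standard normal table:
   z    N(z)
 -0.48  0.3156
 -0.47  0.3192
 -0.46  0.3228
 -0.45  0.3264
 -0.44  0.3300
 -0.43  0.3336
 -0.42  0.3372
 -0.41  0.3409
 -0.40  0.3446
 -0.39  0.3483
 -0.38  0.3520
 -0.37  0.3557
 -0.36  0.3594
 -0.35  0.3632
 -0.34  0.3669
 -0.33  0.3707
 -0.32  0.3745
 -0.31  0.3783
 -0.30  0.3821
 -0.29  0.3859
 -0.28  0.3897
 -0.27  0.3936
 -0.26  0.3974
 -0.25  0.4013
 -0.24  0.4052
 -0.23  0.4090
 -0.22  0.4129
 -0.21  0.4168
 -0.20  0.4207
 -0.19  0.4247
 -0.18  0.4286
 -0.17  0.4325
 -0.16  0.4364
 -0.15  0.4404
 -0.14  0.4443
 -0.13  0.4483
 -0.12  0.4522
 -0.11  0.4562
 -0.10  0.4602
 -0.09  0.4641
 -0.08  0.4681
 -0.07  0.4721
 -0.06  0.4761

σ√T = 0.43·√0.6667 = 0.3511
d₁ = [ln(410/360) + (0.006 − 0.052 + 0.43²/2)·0.6667] / 0.3511 = [0.1301 + 0.0310] / 0.3511 = 0.4586 which rounds to 0.46
d₂ = d₁ − σ√T = 0.4586 − 0.3511 = 0.1075 which rounds to 0.11
e^(−qT) = e^(−0.052·0.6667) = 0.9659;  e^(−rT) = e^(−0.006·0.6667) = 0.9960
N(−d₂) = N(-0.11) = 0.4562;  N(−d₁) = N(-0.46) = 0.3228
P = 360·0.9960·0.4562 − 410·0.9659·0.3228 = 163.5751 − 127.8349 = 35.7401

€35.74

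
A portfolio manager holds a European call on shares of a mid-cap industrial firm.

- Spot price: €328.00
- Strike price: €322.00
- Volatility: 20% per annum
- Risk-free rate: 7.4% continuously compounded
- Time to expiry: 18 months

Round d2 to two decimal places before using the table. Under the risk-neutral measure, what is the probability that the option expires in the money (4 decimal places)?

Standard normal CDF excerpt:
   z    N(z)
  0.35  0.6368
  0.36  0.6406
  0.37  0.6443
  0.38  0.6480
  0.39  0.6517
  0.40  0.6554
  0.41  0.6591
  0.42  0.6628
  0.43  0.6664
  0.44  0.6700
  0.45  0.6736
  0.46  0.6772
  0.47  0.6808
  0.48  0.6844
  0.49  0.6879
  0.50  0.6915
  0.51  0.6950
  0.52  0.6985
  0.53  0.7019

0.6591

σ√T = 0.2·√1.5 = 0.2449
d₁ = [ln(328/322) + (0.074 + 0.2²/2)·1.5] / 0.2449 = [0.0185 + 0.1410] / 0.2449 = 0.6510 → 0.65
d₂ = d₁ − σ√T = 0.6510 − 0.2449 = 0.4061 → 0.41
Risk-neutral Pr[S_T > K] = N(d₂) = N(0.41) = 0.6591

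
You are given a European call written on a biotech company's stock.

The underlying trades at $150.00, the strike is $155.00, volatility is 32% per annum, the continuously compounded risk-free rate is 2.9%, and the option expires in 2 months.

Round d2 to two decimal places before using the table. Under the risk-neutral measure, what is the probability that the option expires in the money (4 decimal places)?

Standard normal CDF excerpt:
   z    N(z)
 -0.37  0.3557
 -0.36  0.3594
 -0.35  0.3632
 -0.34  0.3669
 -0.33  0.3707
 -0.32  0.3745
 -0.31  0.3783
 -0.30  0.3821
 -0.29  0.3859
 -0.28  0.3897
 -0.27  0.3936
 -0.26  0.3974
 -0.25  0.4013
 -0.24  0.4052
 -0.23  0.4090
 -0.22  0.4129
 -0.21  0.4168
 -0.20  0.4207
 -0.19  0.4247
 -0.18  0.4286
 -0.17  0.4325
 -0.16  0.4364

σ√T = 0.32 × 0.4082 = 0.1306
d₁ = [ln(150/155) + (0.029 + ½·0.32²)·0.1667] / (σ√T) = (-0.0328 + 0.0134) / 0.1306 = -0.1487 → -0.15
d₂ = -0.1487 − 0.1306 = -0.2793 → -0.28
Risk-neutral Pr[S_T > K] = N(d₂) = N(-0.28) = 0.3897

0.3897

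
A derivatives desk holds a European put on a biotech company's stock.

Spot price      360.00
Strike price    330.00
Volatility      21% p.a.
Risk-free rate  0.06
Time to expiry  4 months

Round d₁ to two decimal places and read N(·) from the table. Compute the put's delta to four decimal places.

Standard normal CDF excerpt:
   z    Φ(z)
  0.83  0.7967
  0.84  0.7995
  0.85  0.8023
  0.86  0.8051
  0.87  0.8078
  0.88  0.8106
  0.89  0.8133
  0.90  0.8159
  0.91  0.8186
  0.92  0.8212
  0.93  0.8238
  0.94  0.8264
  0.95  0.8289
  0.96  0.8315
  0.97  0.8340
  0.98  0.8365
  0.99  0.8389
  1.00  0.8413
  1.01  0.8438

σ√T = 0.21 × 0.5774 = 0.1212
ln(S/K) + (r + σ²/2)T = ln(360/330) + (0.06 + 0.21²/2)·0.3333 = 0.0870 + 0.0273 = 0.1144
d₁ = 0.1144 / 0.1212 = 0.9432 → 0.94
N(d₁) = N(0.94) = 0.8264
Δ_put = N(d₁) − 1 = 0.8264 − 1 = -0.1736

-0.1736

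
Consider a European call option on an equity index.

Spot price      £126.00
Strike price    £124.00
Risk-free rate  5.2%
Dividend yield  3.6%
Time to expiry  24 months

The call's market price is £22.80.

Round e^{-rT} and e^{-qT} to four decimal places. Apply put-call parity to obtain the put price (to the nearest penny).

exp(−qT) = exp(−0.036·2) = 0.9305;  exp(−rT) = exp(−0.052·2) = 0.9012
Put-call parity: C − P = S·e^(−qT) − K·e^(−rT) = 126·0.9305 − 124·0.9012 = 117.2430 − 111.7488 = 5.4942
P = C − (C − P) = 22.80 − (5.4942) = 17.3058

£17.31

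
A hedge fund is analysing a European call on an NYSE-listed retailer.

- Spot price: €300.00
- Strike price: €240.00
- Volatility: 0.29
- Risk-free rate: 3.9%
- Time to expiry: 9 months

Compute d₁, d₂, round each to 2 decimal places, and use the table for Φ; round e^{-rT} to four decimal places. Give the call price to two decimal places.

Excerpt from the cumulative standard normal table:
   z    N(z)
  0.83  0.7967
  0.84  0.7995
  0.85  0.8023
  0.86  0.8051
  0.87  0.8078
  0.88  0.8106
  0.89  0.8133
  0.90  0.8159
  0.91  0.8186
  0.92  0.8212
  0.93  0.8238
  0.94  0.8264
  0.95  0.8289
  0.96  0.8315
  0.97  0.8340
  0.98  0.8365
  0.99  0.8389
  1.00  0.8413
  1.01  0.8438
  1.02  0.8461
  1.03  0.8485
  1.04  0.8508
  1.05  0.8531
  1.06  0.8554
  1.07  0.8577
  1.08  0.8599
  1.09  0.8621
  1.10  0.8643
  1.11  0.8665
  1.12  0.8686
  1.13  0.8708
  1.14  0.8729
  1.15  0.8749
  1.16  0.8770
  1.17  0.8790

€72.30

σ√T = 0.29·√0.75 = 0.2511
ln(S/K) + (r + σ²/2)T = ln(300/240) + (0.039 + 0.29²/2)·0.75 = 0.2231 + 0.0608 = 0.2839
d₁ = 0.2839 / 0.2511 = 1.1305 which rounds to 1.13
d₂ = d₁ − σ√T = 1.1305 − 0.2511 = 0.8794 which rounds to 0.88
exp(−rT) = exp(−0.039·0.75) = 0.9712
C = 300·N(1.13) − 240·0.9712·N(0.88) = 300·0.8708 − 240·0.9712·0.8106 = 261.2400 − 188.9411 = 72.2989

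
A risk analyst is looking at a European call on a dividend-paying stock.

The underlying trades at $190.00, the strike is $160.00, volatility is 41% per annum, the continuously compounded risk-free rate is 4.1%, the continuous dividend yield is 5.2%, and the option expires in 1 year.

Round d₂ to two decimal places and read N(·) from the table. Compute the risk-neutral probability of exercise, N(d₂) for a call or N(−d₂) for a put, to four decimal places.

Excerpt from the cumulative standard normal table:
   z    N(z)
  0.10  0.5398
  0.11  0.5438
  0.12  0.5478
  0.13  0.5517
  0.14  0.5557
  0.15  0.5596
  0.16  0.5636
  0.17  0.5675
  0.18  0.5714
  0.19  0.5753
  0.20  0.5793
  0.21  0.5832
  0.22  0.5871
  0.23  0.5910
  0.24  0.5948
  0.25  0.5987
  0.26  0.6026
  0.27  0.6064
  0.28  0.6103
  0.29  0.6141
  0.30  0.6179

0.5753

σ√T = 0.41 × 1.0000 = 0.4100
d₁ = [ln(190/160) + (0.041 − 0.052 + 0.41²/2)·1] / 0.4100 = [0.1719 + 0.0730] / 0.4100 = 0.5973 ≈ 0.60
d₂ = d₁ − σ√T = 0.5973 − 0.4100 = 0.1873 ≈ 0.19
Risk-neutral Pr[S_T > K] = N(d₂) = N(0.19) = 0.5753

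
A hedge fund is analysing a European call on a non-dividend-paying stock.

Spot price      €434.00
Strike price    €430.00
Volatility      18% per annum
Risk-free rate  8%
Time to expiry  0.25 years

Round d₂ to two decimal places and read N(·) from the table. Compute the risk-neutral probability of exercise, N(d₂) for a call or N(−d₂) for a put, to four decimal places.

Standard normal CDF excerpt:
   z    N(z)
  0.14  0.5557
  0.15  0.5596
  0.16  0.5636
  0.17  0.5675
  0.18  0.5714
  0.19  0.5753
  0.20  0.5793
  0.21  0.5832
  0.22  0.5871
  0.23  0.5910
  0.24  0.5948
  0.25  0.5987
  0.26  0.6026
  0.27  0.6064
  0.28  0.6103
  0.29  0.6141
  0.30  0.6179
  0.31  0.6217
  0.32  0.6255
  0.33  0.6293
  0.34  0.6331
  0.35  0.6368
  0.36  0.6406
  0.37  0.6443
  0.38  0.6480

T = 0.25;  σ√T = 0.0900
d₁ = [ln(434/430) + (0.08 + 0.18²/2)·0.25] / 0.0900 = [0.0093 + 0.0241] / 0.0900 = 0.3701 → 0.37
d₂ = d₁ − σ√T = 0.3701 − 0.0900 = 0.2801 → 0.28
Pr(exercise) under Q = N(d₂) = 0.6103

0.6103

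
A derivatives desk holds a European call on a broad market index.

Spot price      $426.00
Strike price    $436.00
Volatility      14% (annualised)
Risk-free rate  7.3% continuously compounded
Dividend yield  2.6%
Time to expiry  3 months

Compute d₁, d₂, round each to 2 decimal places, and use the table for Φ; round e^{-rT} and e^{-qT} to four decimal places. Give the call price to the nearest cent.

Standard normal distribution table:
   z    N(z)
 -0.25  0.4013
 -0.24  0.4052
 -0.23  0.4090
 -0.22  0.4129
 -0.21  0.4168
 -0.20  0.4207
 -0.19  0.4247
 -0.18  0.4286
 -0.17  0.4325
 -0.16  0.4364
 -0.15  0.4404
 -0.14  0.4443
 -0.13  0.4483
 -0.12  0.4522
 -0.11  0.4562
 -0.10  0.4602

$9.63

σ√T = 0.14·√0.25 = 0.0700
ln(S/K) + (r − q + σ²/2)T = ln(426/436) + (0.073 − 0.026 + 0.14²/2)·0.25 = -0.0232 + 0.0142 = -0.0090
d₁ = -0.0090 / 0.0700 = -0.1286 which rounds to -0.13
d₂ = d₁ − σ√T = -0.1286 − 0.0700 = -0.1986 which rounds to -0.20
e^(−qT) = e^(−0.026·0.25) = 0.9935;  e^(−rT) = e^(−0.073·0.25) = 0.9819
N(d₁) = N(-0.13) = 0.4483;  N(d₂) = N(-0.20) = 0.4207
C = 426·0.9935·0.4483 − 436·0.9819·0.4207 = 189.7345 − 180.1052 = 9.6293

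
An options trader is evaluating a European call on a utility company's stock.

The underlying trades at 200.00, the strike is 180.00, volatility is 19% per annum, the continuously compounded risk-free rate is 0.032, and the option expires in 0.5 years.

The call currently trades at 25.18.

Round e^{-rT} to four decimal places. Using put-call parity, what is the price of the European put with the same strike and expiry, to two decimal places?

2.32

e^(−rT) = e^(−0.032·0.5) = 0.9841
Put-call parity: C − P = S − K·e^(−rT) = 200 − 180·0.9841 = 200 − 177.1380 = 22.8620
P = C − (C − P) = 25.18 − (22.8620) = 2.3180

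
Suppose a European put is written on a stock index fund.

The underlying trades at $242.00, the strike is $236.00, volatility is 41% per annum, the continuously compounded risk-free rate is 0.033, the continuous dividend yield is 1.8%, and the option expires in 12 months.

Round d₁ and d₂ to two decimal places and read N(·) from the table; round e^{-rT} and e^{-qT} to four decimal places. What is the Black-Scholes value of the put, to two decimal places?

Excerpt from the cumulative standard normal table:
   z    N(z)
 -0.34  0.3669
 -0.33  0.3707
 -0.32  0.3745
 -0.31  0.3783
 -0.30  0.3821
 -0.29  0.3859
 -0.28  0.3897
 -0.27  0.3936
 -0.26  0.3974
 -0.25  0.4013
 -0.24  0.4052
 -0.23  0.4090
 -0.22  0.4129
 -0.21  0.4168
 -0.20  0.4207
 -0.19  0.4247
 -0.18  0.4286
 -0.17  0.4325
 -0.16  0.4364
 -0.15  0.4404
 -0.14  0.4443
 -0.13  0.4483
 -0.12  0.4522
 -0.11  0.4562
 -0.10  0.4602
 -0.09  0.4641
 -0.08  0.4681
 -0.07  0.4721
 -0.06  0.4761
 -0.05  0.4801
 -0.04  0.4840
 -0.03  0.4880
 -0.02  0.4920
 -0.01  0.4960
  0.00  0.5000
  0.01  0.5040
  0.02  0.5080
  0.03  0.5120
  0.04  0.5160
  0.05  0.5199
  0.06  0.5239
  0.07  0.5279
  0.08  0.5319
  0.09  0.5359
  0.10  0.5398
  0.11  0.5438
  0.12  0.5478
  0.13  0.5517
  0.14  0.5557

$33.34

σ√T = 0.41 × 1.0000 = 0.4100
d₁ = [ln(242/236) + (0.033 − 0.018 + 0.41²/2)·1] / 0.4100 = [0.0251 + 0.0990] / 0.4100 = 0.3028 → 0.30
d₂ = d₁ − σ√T = 0.3028 − 0.4100 = -0.1072 → -0.11
e^(−qT) = e^(−0.018·1) = 0.9822;  e^(−rT) = e^(−0.033·1) = 0.9675
N(−d₂) = N(0.11) = 0.5438;  N(−d₁) = N(-0.30) = 0.3821
P = 236·0.9675·0.5438 − 242·0.9822·0.3821 = 124.1659 − 90.8223 = 33.3436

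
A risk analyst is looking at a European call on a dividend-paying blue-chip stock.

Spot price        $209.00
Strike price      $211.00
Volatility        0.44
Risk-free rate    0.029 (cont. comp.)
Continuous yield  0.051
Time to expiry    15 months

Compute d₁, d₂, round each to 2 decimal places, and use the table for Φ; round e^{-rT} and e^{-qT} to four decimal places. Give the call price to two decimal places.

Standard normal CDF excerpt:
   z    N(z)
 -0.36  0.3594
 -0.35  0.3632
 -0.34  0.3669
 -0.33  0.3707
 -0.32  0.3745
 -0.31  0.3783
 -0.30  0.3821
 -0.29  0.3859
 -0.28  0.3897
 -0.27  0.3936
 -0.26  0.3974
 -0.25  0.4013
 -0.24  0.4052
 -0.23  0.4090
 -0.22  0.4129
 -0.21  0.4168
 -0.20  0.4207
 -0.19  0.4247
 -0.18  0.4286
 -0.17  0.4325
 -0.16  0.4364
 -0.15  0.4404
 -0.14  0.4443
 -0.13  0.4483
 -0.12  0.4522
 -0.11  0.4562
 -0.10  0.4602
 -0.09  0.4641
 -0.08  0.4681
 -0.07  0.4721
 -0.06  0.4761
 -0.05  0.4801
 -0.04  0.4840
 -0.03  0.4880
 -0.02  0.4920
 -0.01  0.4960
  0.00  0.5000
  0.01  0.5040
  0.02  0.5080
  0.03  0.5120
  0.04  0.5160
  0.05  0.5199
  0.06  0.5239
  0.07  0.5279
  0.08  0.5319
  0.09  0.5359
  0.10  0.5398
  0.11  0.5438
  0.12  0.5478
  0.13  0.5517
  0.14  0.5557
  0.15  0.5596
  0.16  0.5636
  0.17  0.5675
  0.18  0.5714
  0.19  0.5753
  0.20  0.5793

σ√T = 0.44·√1.25 = 0.4919
d₁ = [ln(209/211) + (0.029 − 0.051 + 0.44²/2)·1.25] / 0.4919 = [-0.0095 + 0.0935] / 0.4919 = 0.1707 which rounds to 0.17
d₂ = d₁ − σ√T = 0.1707 − 0.4919 = -0.3212 which rounds to -0.32
exp(−qT) = exp(−0.051·1.25) = 0.9382;  exp(−rT) = exp(−0.029·1.25) = 0.9644
C = 209·0.9382·N(0.17) − 211·0.9644·N(-0.32) = 209·0.9382·0.5675 − 211·0.9644·0.3745 = 111.2776 − 76.2064 = 35.0712

$35.07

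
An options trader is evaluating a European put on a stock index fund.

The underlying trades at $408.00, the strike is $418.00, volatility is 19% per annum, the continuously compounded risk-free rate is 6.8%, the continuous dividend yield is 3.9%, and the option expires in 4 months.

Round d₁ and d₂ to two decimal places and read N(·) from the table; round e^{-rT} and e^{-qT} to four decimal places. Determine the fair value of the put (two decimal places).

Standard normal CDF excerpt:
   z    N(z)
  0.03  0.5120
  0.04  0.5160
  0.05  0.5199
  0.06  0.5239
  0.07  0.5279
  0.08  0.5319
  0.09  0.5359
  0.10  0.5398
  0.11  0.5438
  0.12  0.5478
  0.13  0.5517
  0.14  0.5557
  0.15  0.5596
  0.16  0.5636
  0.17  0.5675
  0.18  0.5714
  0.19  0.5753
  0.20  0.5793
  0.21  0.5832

σ√T = 0.19·√0.3333 = 0.1097
d₁ = [ln(408/418) + (0.068 − 0.039 + 0.19²/2)·0.3333] / 0.1097 = [-0.0242 + 0.0157] / 0.1097 = -0.0778 ≈ -0.08
d₂ = d₁ − σ√T = -0.0778 − 0.1097 = -0.1875 ≈ -0.19
e^(−qT) = e^(−0.039·0.3333) = 0.9871;  e^(−rT) = e^(−0.068·0.3333) = 0.9776
P = 418·0.9776·N(0.19) − 408·0.9871·N(0.08) = 418·0.9776·0.5753 − 408·0.9871·0.5319 = 235.0888 − 214.2157 = 20.8730

$20.87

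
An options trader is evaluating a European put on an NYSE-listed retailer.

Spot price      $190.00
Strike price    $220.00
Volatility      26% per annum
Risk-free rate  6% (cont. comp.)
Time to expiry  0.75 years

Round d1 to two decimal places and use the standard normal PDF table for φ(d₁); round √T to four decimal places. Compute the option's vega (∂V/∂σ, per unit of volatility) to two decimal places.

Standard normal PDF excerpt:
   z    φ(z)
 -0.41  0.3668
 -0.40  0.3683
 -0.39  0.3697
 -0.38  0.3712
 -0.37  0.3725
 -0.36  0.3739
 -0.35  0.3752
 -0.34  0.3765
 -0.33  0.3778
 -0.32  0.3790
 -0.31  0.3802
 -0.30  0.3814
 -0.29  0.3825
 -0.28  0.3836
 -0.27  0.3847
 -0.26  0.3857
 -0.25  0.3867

61.95

σ√T = 0.26·√0.75 = 0.2252
d₁ = [ln(190/220) + (0.06 + 0.26²/2)·0.75] / 0.2252 = [-0.1466 + 0.0703] / 0.2252 = -0.3387 ⇒ -0.34
√T = √0.75 = 0.8660
φ(d₁) = φ(-0.34) = 0.3765
vega = S·φ(d₁)·√T = 190·0.3765·0.8660 = 61.9493
(Vega is the same for a European call and put with the same parameters.)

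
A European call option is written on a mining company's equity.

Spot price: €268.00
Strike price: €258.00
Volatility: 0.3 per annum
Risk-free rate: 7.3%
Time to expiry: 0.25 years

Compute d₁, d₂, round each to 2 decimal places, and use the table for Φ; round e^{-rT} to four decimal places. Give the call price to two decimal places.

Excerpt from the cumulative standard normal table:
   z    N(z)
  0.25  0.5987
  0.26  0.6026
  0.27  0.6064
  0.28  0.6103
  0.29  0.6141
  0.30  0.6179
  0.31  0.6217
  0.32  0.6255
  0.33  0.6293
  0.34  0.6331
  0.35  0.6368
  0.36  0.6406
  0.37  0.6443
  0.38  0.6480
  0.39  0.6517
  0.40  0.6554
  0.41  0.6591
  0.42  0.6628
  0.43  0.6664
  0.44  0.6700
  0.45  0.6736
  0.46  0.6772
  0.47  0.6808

T = 0.25;  σ√T = 0.1500
d₁ = [ln(268/258) + (0.073 + ½·0.3²)·0.25] / (σ√T) = (0.0380 + 0.0295) / 0.1500 = 0.4502 → 0.45
d₂ = 0.4502 − 0.1500 = 0.3002 → 0.30
exp(−rT) = exp(−0.073·0.25) = 0.9819
C = 268·N(0.45) − 258·0.9819·N(0.30) = 268·0.6736 − 258·0.9819·0.6179 = 180.5248 − 156.5327 = 23.9921

€23.99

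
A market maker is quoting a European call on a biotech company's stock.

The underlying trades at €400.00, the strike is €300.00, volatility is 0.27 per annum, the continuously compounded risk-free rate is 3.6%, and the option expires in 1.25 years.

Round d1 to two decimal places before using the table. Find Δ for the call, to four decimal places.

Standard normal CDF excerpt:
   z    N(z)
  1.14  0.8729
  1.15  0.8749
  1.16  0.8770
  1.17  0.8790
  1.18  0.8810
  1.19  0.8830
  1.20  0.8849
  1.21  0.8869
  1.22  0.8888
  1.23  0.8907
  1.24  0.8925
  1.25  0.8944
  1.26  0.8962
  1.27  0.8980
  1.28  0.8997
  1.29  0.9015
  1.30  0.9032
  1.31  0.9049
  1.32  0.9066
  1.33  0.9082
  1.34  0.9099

0.8944

σ√T = 0.27·√1.25 = 0.3019
d₁ = [ln(400/300) + (0.036 + 0.27²/2)·1.25] / 0.3019 = [0.2877 + 0.0906] / 0.3019 = 1.2530 ≈ 1.25
N(d₁) = N(1.25) = 0.8944
Δ_call = N(d₁) = 0.8944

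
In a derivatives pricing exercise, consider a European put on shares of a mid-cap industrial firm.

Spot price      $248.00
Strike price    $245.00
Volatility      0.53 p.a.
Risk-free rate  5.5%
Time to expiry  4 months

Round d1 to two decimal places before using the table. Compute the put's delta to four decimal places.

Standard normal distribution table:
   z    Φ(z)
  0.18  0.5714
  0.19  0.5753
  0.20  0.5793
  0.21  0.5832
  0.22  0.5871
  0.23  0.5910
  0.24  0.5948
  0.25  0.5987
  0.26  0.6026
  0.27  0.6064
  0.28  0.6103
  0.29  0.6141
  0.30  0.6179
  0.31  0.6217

σ√T = 0.53·√0.3333 = 0.3060
d₁ = [ln(248/245) + (0.055 + ½·0.53²)·0.3333] / (σ√T) = (0.0122 + 0.0651) / 0.3060 = 0.2527 ⇒ 0.25
N(d₁) = N(0.25) = 0.5987
Δ_put = N(d₁) − 1 = 0.5987 − 1 = -0.4013

-0.4013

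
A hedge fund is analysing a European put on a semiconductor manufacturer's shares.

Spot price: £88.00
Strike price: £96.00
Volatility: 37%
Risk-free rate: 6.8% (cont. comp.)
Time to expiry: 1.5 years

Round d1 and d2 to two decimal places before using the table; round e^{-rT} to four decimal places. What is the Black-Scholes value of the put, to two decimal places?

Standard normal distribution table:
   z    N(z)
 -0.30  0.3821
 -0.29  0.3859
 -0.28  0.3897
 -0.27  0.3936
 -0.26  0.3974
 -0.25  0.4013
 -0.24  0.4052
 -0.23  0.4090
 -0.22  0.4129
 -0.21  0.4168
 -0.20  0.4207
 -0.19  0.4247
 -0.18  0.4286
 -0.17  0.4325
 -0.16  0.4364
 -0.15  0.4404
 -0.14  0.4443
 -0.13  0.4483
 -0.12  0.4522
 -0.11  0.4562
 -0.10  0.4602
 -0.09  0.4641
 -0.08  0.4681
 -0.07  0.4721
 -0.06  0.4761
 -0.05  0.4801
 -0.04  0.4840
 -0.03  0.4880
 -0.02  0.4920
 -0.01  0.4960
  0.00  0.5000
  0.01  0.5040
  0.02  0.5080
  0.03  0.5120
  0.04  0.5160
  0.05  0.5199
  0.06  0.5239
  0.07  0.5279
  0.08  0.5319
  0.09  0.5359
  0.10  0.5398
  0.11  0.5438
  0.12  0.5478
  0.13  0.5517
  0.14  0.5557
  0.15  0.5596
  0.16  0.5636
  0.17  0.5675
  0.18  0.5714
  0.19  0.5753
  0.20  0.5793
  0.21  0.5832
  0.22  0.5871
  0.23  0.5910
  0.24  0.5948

£14.90

T = 1.5;  σ√T = 0.4532
ln(S/K) + (r + σ²/2)T = ln(88/96) + (0.068 + 0.37²/2)·1.5 = -0.0870 + 0.2047 = 0.1177
d₁ = 0.1177 / 0.4532 = 0.2597 → 0.26
d₂ = d₁ − σ√T = 0.2597 − 0.4532 = -0.1935 → -0.19
exp(−rT) = exp(−0.068·1.5) = 0.9030
N(−d₂) = N(0.19) = 0.5753;  N(−d₁) = N(-0.26) = 0.3974
P = 96·0.9030·0.5753 − 88·0.3974 = 49.8716 − 34.9712 = 14.9004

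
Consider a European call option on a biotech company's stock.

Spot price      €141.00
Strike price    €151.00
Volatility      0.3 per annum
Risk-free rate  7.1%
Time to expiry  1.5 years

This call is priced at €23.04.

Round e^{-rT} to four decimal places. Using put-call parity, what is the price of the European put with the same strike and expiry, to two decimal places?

€17.79

e^(−rT) = e^(−0.071·1.5) = 0.8990
Put-call parity: C − P = S − K·e^(−rT) = 141 − 151·0.8990 = 141 − 135.7490 = 5.2510
P = C − (C − P) = 23.04 − (5.2510) = 17.7890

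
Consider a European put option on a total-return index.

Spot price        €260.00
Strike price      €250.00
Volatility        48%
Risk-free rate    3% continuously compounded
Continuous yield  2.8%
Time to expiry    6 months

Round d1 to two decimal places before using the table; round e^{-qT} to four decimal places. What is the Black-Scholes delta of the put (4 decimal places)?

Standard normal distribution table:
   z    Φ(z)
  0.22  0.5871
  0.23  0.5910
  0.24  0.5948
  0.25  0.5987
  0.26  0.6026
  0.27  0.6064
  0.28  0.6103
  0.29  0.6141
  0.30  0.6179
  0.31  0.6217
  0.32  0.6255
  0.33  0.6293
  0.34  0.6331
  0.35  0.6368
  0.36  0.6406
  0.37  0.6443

σ√T = 0.48·√0.5 = 0.3394
ln(S/K) + (r − q + σ²/2)T = ln(260/250) + (0.03 − 0.028 + 0.48²/2)·0.5 = 0.0392 + 0.0586 = 0.0978
d₁ = 0.0978 / 0.3394 = 0.2882 ⇒ 0.29
N(d₁) = N(0.29) = 0.6141
Δ_put = exp(−qT)·(N(d₁) − 1) = 0.9861·(0.6141 − 1) = -0.3805

-0.3805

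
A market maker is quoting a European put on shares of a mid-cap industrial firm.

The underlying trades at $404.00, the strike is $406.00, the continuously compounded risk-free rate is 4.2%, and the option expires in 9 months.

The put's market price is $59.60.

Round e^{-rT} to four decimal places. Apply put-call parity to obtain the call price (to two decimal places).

$70.19

exp(−rT) = exp(−0.042·0.75) = 0.9690
Put-call parity: C − P = S − K·e^(−rT) = 404 − 406·0.9690 = 404 − 393.4140 = 10.5860
C = P + (C − P) = 59.60 + (10.5860) = 70.1860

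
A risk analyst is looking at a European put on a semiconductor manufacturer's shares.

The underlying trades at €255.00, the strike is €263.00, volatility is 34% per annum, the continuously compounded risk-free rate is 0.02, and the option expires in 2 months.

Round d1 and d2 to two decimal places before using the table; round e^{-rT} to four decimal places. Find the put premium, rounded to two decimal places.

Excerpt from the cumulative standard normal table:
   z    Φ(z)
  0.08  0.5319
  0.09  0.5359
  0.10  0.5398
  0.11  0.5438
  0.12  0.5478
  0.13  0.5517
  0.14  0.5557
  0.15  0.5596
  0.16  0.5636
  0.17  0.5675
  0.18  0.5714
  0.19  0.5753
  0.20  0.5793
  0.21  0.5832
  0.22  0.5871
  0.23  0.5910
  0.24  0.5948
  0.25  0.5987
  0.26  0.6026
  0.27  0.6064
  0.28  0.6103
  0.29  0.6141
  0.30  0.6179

T = 0.1667;  σ√T = 0.1388
d₁ = [ln(255/263) + (0.02 + 0.34²/2)·0.1667] / 0.1388 = [-0.0309 + 0.0130] / 0.1388 = -0.1291 → -0.13
d₂ = d₁ − σ√T = -0.1291 − 0.1388 = -0.2679 → -0.27
e^(−rT) = e^(−0.02·0.1667) = 0.9967
N(−d₂) = N(0.27) = 0.6064;  N(−d₁) = N(0.13) = 0.5517
P = 263·0.9967·0.6064 − 255·0.5517 = 158.9569 − 140.6835 = 18.2734

€18.27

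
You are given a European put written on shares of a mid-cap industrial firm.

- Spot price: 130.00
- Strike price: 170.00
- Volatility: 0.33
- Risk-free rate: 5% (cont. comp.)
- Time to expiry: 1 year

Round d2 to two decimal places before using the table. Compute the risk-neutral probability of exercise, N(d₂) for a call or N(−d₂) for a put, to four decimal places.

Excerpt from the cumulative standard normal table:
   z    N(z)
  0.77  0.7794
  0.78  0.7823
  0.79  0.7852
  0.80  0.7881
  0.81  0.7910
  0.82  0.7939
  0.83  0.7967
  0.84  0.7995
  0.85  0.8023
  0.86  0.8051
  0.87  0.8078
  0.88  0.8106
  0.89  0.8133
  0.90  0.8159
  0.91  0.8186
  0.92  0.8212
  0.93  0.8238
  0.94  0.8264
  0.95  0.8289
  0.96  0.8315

T = 1;  σ√T = 0.3300
d₁ = [ln(130/170) + (0.05 + 0.33²/2)·1] / 0.3300 = [-0.2683 + 0.1045] / 0.3300 = -0.4964 ⇒ -0.50
d₂ = d₁ − σ√T = -0.4964 − 0.3300 = -0.8264 ⇒ -0.83
Pr(exercise) under Q = N(−d₂) = N(0.83) = 0.7967

0.7967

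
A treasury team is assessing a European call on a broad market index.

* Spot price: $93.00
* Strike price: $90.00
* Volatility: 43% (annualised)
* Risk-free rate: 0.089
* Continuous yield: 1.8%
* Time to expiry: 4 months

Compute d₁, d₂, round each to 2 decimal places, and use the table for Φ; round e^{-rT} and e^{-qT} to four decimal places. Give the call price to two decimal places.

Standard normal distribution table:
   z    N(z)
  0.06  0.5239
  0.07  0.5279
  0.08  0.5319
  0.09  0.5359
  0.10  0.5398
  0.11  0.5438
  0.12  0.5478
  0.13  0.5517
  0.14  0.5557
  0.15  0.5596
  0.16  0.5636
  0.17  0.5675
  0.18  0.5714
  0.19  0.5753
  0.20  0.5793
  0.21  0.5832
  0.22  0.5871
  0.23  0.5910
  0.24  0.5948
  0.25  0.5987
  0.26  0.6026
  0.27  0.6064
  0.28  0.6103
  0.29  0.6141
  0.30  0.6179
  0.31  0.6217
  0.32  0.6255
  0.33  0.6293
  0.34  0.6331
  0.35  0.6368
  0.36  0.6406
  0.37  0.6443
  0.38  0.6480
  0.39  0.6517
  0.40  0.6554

T = 0.3333;  σ√T = 0.2483
d₁ = [ln(93/90) + (0.089 − 0.018 + 0.43²/2)·0.3333] / 0.2483 = [0.0328 + 0.0545] / 0.2483 = 0.3515 which rounds to 0.35
d₂ = d₁ − σ√T = 0.3515 − 0.2483 = 0.1033 which rounds to 0.10
e^(−qT) = e^(−0.018·0.3333) = 0.9940;  e^(−rT) = e^(−0.089·0.3333) = 0.9708
C = 93·0.9940·N(0.35) − 90·0.9708·N(0.10) = 93·0.9940·0.6368 − 90·0.9708·0.5398 = 58.8671 − 47.1634 = 11.7037

$11.70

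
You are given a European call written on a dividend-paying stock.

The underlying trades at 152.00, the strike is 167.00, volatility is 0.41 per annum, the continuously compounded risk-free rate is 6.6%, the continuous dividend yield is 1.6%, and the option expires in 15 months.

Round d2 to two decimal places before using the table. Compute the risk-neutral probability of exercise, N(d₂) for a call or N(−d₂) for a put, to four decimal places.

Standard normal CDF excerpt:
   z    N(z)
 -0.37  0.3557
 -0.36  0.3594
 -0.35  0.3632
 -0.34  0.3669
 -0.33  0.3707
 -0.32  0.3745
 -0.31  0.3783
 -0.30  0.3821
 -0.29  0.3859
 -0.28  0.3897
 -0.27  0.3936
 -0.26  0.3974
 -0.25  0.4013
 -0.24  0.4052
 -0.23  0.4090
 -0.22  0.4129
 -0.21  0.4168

0.3821

σ√T = 0.41 × 1.1180 = 0.4584
d₁ = [ln(152/167) + (0.066 − 0.016 + 0.41²/2)·1.25] / 0.4584 = [-0.0941 + 0.1676] / 0.4584 = 0.1602 which rounds to 0.16
d₂ = d₁ − σ√T = 0.1602 − 0.4584 = -0.2982 which rounds to -0.30
Pr(exercise) under Q = N(d₂) = 0.3821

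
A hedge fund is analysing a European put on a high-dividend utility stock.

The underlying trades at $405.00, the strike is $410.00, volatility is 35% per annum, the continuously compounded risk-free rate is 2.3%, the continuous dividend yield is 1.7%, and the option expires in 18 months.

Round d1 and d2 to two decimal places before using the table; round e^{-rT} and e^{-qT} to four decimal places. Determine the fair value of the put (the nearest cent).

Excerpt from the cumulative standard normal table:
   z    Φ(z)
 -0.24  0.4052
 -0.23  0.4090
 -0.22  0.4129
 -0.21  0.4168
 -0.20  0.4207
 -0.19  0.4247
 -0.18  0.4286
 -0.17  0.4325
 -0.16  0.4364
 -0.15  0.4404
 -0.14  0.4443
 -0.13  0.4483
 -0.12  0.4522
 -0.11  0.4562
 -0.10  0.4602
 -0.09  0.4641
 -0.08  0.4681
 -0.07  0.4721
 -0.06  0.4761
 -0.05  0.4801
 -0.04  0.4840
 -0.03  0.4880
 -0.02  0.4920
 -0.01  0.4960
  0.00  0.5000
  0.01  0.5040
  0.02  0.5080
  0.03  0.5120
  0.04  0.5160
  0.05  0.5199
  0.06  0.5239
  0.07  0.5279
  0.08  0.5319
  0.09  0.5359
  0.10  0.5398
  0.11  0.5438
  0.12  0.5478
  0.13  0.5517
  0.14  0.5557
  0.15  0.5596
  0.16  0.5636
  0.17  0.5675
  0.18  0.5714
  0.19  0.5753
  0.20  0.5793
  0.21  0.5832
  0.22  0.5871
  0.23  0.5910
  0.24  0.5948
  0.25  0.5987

$68.00

σ√T = 0.35 × 1.2247 = 0.4287
d₁ = [ln(405/410) + (0.023 − 0.017 + 0.35²/2)·1.5] / 0.4287 = [-0.0123 + 0.1009] / 0.4287 = 0.2067 ≈ 0.21
d₂ = d₁ − σ√T = 0.2067 − 0.4287 = -0.2220 ≈ -0.22
exp(−qT) = exp(−0.017·1.5) = 0.9748;  exp(−rT) = exp(−0.023·1.5) = 0.9661
P = 410·0.9661·N(0.22) − 405·0.9748·N(-0.21) = 410·0.9661·0.5871 − 405·0.9748·0.4168 = 232.5509 − 164.5501 = 68.0008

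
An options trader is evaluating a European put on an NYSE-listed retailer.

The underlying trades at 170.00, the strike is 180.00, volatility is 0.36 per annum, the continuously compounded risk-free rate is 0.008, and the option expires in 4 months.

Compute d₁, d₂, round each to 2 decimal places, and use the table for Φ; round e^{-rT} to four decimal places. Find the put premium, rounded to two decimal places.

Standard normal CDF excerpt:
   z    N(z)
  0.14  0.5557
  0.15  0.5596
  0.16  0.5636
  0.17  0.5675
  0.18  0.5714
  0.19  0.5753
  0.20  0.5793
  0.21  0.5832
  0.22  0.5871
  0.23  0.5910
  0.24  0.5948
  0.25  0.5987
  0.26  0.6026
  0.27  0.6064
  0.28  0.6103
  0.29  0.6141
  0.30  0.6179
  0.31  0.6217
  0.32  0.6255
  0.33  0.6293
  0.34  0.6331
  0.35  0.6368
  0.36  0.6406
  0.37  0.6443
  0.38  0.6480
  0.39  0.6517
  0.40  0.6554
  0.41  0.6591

T = 0.3333;  σ√T = 0.2078
ln(S/K) + (r + σ²/2)T = ln(170/180) + (0.008 + 0.36²/2)·0.3333 = -0.0572 + 0.0243 = -0.0329
d₁ = -0.0329 / 0.2078 = -0.1583 which rounds to -0.16
d₂ = d₁ − σ√T = -0.1583 − 0.2078 = -0.3661 which rounds to -0.37
exp(−rT) = exp(−0.008·0.3333) = 0.9973
N(−d₂) = N(0.37) = 0.6443;  N(−d₁) = N(0.16) = 0.5636
P = 180·0.9973·0.6443 − 170·0.5636 = 115.6609 − 95.8120 = 19.8489

19.85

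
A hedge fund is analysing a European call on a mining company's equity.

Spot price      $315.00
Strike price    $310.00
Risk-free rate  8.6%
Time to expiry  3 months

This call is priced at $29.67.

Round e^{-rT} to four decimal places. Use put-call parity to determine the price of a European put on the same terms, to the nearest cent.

$18.07

exp(−rT) = exp(−0.086·0.25) = 0.9787
Put-call parity: C − P = S − K·e^(−rT) = 315 − 310·0.9787 = 315 − 303.3970 = 11.6030
P = C − (C − P) = 29.67 − (11.6030) = 18.0670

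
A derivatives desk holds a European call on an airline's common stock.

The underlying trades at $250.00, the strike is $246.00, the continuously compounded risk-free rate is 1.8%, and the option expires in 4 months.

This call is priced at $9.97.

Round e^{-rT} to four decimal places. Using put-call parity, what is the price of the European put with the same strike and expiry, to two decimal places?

e^(−rT) = e^(−0.018·0.3333) = 0.9940
Put-call parity: C − P = S − K·e^(−rT) = 250 − 246·0.9940 = 250 − 244.5240 = 5.4760
P = C − (C − P) = 9.97 − (5.4760) = 4.4940

$4.49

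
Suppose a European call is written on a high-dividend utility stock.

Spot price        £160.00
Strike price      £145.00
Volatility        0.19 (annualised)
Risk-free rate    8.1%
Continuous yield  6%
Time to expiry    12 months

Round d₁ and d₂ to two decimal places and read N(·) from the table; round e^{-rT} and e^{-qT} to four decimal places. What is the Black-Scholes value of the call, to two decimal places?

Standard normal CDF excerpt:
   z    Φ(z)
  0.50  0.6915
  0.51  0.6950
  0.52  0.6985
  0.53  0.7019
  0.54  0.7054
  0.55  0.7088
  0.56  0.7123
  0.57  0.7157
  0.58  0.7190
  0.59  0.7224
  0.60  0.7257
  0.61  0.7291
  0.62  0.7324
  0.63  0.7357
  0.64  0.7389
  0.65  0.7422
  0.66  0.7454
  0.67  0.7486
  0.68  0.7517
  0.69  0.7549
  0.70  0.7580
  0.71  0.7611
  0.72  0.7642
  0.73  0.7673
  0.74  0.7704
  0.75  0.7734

£21.30

σ√T = 0.19 × 1.0000 = 0.1900
ln(S/K) + (r − q + σ²/2)T = ln(160/145) + (0.081 − 0.06 + 0.19²/2)·1 = 0.0984 + 0.0391 = 0.1375
d₁ = 0.1375 / 0.1900 = 0.7236 → 0.72
d₂ = d₁ − σ√T = 0.7236 − 0.1900 = 0.5336 → 0.53
e^(−qT) = e^(−0.06·1) = 0.9418;  e^(−rT) = e^(−0.081·1) = 0.9222
C = 160·0.9418·N(0.72) − 145·0.9222·N(0.53) = 160·0.9418·0.7642 − 145·0.9222·0.7019 = 115.1558 − 93.8574 = 21.2984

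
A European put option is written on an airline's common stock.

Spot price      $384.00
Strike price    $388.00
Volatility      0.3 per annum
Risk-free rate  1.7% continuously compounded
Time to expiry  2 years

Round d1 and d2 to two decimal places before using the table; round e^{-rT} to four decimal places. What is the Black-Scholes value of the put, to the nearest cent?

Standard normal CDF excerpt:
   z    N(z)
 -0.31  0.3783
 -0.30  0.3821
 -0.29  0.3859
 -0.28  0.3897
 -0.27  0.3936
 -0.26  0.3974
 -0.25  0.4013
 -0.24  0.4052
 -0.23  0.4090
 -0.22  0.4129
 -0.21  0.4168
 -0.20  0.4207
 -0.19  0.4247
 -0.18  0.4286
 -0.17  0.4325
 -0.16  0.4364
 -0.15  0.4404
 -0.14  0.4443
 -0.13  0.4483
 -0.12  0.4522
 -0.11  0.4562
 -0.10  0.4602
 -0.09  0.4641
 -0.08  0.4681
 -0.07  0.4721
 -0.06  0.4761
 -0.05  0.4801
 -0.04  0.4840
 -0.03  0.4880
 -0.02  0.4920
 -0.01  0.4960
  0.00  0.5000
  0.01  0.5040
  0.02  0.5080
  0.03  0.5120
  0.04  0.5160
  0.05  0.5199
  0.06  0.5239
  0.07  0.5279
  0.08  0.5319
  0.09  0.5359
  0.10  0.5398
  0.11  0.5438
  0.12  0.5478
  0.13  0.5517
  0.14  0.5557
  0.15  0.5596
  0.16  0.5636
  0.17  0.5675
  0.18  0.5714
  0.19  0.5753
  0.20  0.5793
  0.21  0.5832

$60.23

T = 2;  σ√T = 0.4243
d₁ = [ln(384/388) + (0.017 + 0.3²/2)·2] / 0.4243 = [-0.0104 + 0.1240] / 0.4243 = 0.2678 → 0.27
d₂ = d₁ − σ√T = 0.2678 − 0.4243 = -0.1564 → -0.16
exp(−rT) = exp(−0.017·2) = 0.9666
P = 388·0.9666·N(0.16) − 384·N(-0.27) = 388·0.9666·0.5636 − 384·0.3936 = 211.3730 − 151.1424 = 60.2306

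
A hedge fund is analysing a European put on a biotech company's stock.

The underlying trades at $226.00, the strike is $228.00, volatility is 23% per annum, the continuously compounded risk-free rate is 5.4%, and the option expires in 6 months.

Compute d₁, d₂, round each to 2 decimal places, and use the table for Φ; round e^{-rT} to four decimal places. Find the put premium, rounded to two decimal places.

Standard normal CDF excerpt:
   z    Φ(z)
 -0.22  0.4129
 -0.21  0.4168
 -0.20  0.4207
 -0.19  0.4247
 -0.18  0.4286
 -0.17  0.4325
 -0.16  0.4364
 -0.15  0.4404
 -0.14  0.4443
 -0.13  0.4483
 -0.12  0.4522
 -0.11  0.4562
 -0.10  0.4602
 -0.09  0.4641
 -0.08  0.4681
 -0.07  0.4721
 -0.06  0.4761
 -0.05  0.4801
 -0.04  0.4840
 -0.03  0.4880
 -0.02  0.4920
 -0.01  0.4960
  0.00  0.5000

σ√T = 0.23 × 0.7071 = 0.1626
d₁ = [ln(226/228) + (0.054 + ½·0.23²)·0.5] / (σ√T) = (-0.0088 + 0.0402) / 0.1626 = 0.1932 which rounds to 0.19
d₂ = 0.1932 − 0.1626 = 0.0305 which rounds to 0.03
e^(−rT) = e^(−0.054·0.5) = 0.9734
P = 228·0.9734·N(-0.03) − 226·N(-0.19) = 228·0.9734·0.4880 − 226·0.4247 = 108.3044 − 95.9822 = 12.3222

$12.32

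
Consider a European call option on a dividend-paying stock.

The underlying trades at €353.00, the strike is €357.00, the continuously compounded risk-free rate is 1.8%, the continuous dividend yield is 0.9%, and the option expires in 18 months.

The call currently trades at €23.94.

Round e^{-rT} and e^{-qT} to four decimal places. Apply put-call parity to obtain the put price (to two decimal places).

e^(−qT) = e^(−0.009·1.5) = 0.9866;  e^(−rT) = e^(−0.018·1.5) = 0.9734
Put-call parity: C − P = S·e^(−qT) − K·e^(−rT) = 353·0.9866 − 357·0.9734 = 348.2698 − 347.5038 = 0.7660
P = C − (C − P) = 23.94 − (0.7660) = 23.1740

€23.17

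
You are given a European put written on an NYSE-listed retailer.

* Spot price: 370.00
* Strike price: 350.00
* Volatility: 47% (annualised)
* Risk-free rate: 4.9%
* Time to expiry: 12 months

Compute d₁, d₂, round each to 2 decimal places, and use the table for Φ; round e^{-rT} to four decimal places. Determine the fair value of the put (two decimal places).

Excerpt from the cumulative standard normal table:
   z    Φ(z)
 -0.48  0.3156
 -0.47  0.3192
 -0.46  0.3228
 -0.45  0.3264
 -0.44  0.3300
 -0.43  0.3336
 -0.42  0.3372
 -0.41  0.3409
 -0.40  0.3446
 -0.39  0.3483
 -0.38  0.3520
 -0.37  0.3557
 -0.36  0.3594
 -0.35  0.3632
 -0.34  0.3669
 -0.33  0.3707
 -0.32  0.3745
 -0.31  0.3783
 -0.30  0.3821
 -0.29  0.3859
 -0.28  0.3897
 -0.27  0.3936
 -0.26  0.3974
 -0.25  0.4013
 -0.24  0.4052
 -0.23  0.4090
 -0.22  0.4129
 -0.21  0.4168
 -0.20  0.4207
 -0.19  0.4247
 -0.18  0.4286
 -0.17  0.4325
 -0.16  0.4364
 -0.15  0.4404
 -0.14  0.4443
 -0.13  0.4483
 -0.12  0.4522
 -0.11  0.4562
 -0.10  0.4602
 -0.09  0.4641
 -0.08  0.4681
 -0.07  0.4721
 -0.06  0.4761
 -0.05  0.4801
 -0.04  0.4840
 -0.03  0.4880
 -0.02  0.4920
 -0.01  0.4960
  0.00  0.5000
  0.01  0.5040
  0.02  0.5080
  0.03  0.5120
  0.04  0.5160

48.53

T = 1;  σ√T = 0.4700
d₁ = [ln(370/350) + (0.049 + 0.47²/2)·1] / 0.4700 = [0.0556 + 0.1594] / 0.4700 = 0.4575 ≈ 0.46
d₂ = d₁ − σ√T = 0.4575 − 0.4700 = -0.0125 ≈ -0.01
e^(−rT) = e^(−0.049·1) = 0.9522
N(−d₂) = N(0.01) = 0.5040;  N(−d₁) = N(-0.46) = 0.3228
P = 350·0.9522·0.5040 − 370·0.3228 = 167.9681 − 119.4360 = 48.5321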